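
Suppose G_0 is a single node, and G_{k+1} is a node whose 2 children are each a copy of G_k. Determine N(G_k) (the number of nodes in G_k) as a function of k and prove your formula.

Claim: N(G_k) = 2^{k+1} − 1.

Base case: N(G_0) = 1, and 2^{0+1} − 1 = 1.
Assume N(G_m) = 2^{m+1} − 1.
Then N(G_{m+1}) = 1 + 2N(G_m) = 1 + 2(2^{m+1} − 1) = 2^{m+2} − 2 + 1 = 2^{m+2} − 1.
So the formula holds for m+1, and by induction N(G_k) = 2^{k+1} − 1 for all k ≥ 0.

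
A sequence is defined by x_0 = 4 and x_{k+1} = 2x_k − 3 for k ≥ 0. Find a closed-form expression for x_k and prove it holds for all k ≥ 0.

Claim: x_k = 2^k + 3.

Base case: x_0 = 4, and 2^0 + 3 = 1 + 3 = 4.
Assume x_r = 2^r + 3 for some r ≥ 0.
Then x_{r+1} = 2x_r − 3 = 2·(2^r + 3) − 3 = 2^{r+1} + 6 − 3 = 2^{r+1} + 3.
By induction, x_k = 2^k + 3 for all k ≥ 0.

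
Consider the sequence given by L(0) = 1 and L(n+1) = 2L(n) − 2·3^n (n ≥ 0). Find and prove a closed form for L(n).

Claim: L(n) = 3·2^n − 2·3^n.

Base case: L(0) = 1, and 3·2^0 − 2·3^0 = 3 − 2 = 1.
Assume L(j) = 3·2^j − 2·3^j for some j ≥ 0.
Then L(j+1) = 2L(j) − 2·3^j = 2·(3·2^j − 2·3^j) − 2·3^j = 3·2^{j+1} − 4·3^j − 2·3^j = 3·2^{j+1} − 6·3^j = 3·2^{j+1} − 2·3^{j+1}.
This completes the inductive step, so L(n) = 3·2^n − 2·3^n for all n ≥ 0.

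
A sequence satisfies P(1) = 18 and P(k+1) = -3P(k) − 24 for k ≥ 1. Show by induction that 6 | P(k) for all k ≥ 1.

Base case: P(1) = 18 = 6·3, so 6 | P(1).
Assume 6 | P(m), so P(m) = 6t for some integer t.
Then P(m+1) = -3P(m) − 24 = -3·(6t) − 24 = 6(-3t − 4), so 6 | P(m+1).
So the property holds for m+1, and by induction 6 | P(k) for all k ≥ 1.

6 | P(k)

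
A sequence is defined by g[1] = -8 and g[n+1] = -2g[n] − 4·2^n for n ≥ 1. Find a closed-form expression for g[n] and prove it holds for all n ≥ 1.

Claim: g[n] = 3·(-2)^n − 2^n.

Base case: g[1] = -8, and 3·(-2)^1 − 2^1 = -6 − 2 = -8.
Assume g[r] = 3·(-2)^r − 2^r for some r ≥ 1.
Then g[r+1] = -2g[r] − 4·2^r = -2·(3·(-2)^r − 2^r) − 4·2^r = 3·(-2)^{r+1} + 2·2^r − 4·2^r = 3·(-2)^{r+1} − 2·2^r = 3·(-2)^{r+1} − 2^{r+1}.
So the formula holds for r+1, and by induction g[n] = 3·(-2)^n − 2^n for all n ≥ 1.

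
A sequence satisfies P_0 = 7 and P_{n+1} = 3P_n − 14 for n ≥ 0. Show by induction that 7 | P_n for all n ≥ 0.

Base case: P_0 = 7 = 7·1, so 7 | P_0.
Assume 7 | P_k, so P_k = 7t for some integer t.
Then P_{k+1} = 3P_k − 14 = 3·(7t) − 14 = 7(3t − 2), so 7 | P_{k+1}.
Hence 7 | P_n for every n ≥ 0, by induction.

7 | P_n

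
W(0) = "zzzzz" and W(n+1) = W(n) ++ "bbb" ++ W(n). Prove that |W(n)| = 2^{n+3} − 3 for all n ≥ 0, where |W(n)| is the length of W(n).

Base case: |W(0)| = 5, and 2^{0+3} − 3 = 5.
Assume |W(k)| = 2^{k+3} − 3.
Then |W(k+1)| = |W(k)| + 3 + |W(k)| = 2|W(k)| + 3 = 2(2^{k+3} − 3) + 3 = 2^{k+1+3} − 6 + 3 = 2^{k+1+3} − 3.
So the formula holds for k+1, and by induction |W(n)| = 2^{n+3} − 3 for all n ≥ 0.

|W(n)| = 2^{n+3} − 3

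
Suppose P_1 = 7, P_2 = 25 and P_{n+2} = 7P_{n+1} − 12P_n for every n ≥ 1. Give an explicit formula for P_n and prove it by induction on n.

Claim: P_n = 3^n + 4^n.

Base cases: P_1 = 7 and 3^1 + 4^1 = 7; P_2 = 25 and 3^2 + 4^2 = 25.
Assume P_j = 3^j + 4^j for all 1 ≤ j ≤ m, where m ≥ 2.
Then P_{m+1} = 7P_m − 12P_{m−1} = 7·(3^m + 4^m) − 12·(3^{m−1} + 4^{m−1}) = (7·3 − 12)3^{m−1} + (7·4 − 12)4^{m−1} = 9·3^{m−1} + 16·4^{m−1} = 3^{m+1} + 4^{m+1}.
This completes the inductive step, so P_n = 3^n + 4^n for all n ≥ 1.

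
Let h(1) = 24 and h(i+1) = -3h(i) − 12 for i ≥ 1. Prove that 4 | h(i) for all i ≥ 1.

Base case: h(1) = 24 = 4·6, so 4 | h(1).
Assume 4 | h(m), so h(m) = 4t for some integer t.
Then h(m+1) = -3h(m) − 12 = -3·(4t) − 12 = 4(-3t − 3), so 4 | h(m+1).
By induction, 4 | h(i) for all i ≥ 1.

4 | h(i)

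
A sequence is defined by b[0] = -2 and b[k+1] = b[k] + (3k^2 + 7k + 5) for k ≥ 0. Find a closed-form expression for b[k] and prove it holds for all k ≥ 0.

Claim: b[k] = k^3 + 2k^2 + 2k − 2.

Base case: b[0] = -2, and 0^3 + 2·0^2 + 2·0 − 2 = -2.
Assume b[m] = m^3 + 2m^2 + 2m − 2.
Then b[m+1] = b[m] + (3m^2 + 7m + 5) = (m^3 + 2m^2 + 2m − 2) + (3m^2 + 7m + 5) = m^3 + 5m^2 + 9m + 3,
and (m+1)^3 + 2·(m+1)^2 + 2·(m+1) − 2 = m^3 + 5m^2 + 9m + 3.
Hence b[k] = k^3 + 2k^2 + 2k − 2 for every k ≥ 0, by induction.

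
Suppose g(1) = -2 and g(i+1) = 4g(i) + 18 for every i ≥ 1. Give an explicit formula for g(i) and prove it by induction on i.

Claim: g(i) = 4^i − 6.

Base case: g(1) = -2, and 4^1 − 6 = 4 − 6 = -2.
Assume g(r) = 4^r − 6 for some r ≥ 1.
Then g(r+1) = 4g(r) + 18 = 4·(4^r − 6) + 18 = 4^{r+1} − 24 + 18 = 4^{r+1} − 6.
Hence g(i) = 4^i − 6 for every i ≥ 1, by induction.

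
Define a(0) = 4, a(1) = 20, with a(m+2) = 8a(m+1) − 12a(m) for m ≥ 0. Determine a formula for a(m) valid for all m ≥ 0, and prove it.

Claim: a(m) = 3·6^m + 2^m.

Base cases: a(0) = 4 and 3·6^0 + 2^0 = 4; a(1) = 20 and 3·6^1 + 2^1 = 20.
Assume a(j) = 3·6^j + 2^j for all 0 ≤ j ≤ k, where k ≥ 1.
Then a(k+1) = 8a(k) − 12a(k−1) = 8·(3·6^k + 2^k) − 12·(3·6^{k−1} + 2^{k−1}) = 3·(8·6 − 12)6^{k−1} + (8·2 − 12)2^{k−1} = 108·6^{k−1} + 4·2^{k−1} = 3·6^{k+1} + 2^{k+1}.
By strong induction, a(m) = 3·6^m + 2^m for all m ≥ 0.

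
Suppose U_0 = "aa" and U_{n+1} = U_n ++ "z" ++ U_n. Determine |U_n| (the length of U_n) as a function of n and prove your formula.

Claim: |U_n| = 3·2^n − 1.

Base case: |U_0| = 2, and 3·2^0 − 1 = 2.
Assume |U_j| = 3·2^j − 1.
Then |U_{j+1}| = |U_j| + 1 + |U_j| = 2|U_j| + 1 = 2(3·2^j − 1) + 1 = 3·2^{j+1} − 2 + 1 = 3·2^{j+1} − 1.
This completes the inductive step, so |U_n| = 3·2^n − 1 for all n ≥ 0.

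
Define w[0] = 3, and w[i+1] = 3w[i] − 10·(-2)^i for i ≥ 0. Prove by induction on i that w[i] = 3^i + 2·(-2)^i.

Base case: w[0] = 3, and 3^0 + 2·(-2)^0 = 1 + 2 = 3.
Assume w[k] = 3^k + 2·(-2)^k for some k ≥ 0.
Then w[k+1] = 3w[k] − 10·(-2)^k = 3·(3^k + 2·(-2)^k) − 10·(-2)^k = 3^{k+1} + 6·(-2)^k − 10·(-2)^k = 3^{k+1} − 4·(-2)^k = 3^{k+1} + 2·(-2)^{k+1}.
So the formula holds for k+1, and by induction w[i] = 3^i + 2·(-2)^i for all i ≥ 0.

w[i] = 3^i + 2·(-2)^i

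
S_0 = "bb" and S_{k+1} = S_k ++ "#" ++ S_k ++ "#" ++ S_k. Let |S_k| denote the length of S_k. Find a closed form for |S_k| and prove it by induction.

Claim: |S_k| = 3^{k+1} − 1.

Base case: |S_0| = 2, and 3^{0+1} − 1 = 2.
Assume |S_r| = 3^{r+1} − 1.
Then |S_{r+1}| = 3|S_r| + 2 = 3(3^{r+1} − 1) + 2 = 3^{r+2} − 3 + 2 = 3^{r+2} − 1.
By induction, |S_k| = 3^{k+1} − 1 for all k ≥ 0.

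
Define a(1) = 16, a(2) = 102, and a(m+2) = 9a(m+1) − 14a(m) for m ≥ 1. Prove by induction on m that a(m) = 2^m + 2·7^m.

Base cases: a(1) = 16 and 2^1 + 2·7^1 = 16; a(2) = 102 and 2^2 + 2·7^2 = 102.
Assume a(i) = 2^i + 2·7^i for all 1 ≤ i ≤ j, where j ≥ 2.
Then a(j+1) = 9a(j) − 14a(j−1) = 9·(2^j + 2·7^j) − 14·(2^{j−1} + 2·7^{j−1}) = (9·2 − 14)2^{j−1} + 2·(9·7 − 14)7^{j−1} = 4·2^{j−1} + 98·7^{j−1} = 2^{j+1} + 2·7^{j+1}.
This completes the inductive step, so a(m) = 2^m + 2·7^m for all m ≥ 1.

a(m) = 2^m + 2·7^m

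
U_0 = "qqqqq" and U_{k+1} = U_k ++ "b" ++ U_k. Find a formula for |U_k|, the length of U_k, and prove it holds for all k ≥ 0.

Claim: |U_k| = 6·2^k − 1.

Base case: |U_0| = 5, and 6·2^0 − 1 = 5.
Assume |U_j| = 6·2^j − 1.
Then |U_{j+1}| = |U_j| + 1 + |U_j| = 2|U_j| + 1 = 2(6·2^j − 1) + 1 = 6·2^{j+1} − 2 + 1 = 6·2^{j+1} − 1.
By induction, |U_k| = 6·2^k − 1 for all k ≥ 0.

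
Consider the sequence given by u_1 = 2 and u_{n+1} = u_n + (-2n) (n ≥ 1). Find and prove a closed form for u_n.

Claim: u_n = -n^2 + n + 2.

Base case: u_1 = 2, and -1^2 + 1 + 2 = 2.
Assume u_j = -j^2 + j + 2.
Then u_{j+1} = u_j + (-2j) = (-j^2 + j + 2) + (-2j) = -j^2 − j + 2,
and -(j+1)^2 + (j+1) + 2 = -j^2 − j + 2.
This completes the inductive step, so u_n = -n^2 + n + 2 for all n ≥ 1.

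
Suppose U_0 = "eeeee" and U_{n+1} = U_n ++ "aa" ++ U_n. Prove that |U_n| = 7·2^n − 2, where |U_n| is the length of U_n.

Base case: |U_0| = 5, and 7·2^0 − 2 = 5.
Assume |U_k| = 7·2^k − 2.
Then |U_{k+1}| = |U_k| + 2 + |U_k| = 2|U_k| + 2 = 2(7·2^k − 2) + 2 = 7·2^{k+1} − 4 + 2 = 7·2^{k+1} − 2.
This completes the inductive step, so |U_n| = 7·2^n − 2 for all n ≥ 0.

|U_n| = 7·2^n − 2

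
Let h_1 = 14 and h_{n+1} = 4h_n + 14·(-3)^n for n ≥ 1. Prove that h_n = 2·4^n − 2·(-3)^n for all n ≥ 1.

Base case: h_1 = 14, and 2·4^1 − 2·(-3)^1 = 8 + 6 = 14.
Assume h_m = 2·4^m − 2·(-3)^m for some m ≥ 1.
Then h_{m+1} = 4h_m + 14·(-3)^m = 4·(2·4^m − 2·(-3)^m) + 14·(-3)^m = 2·4^{m+1} − 8·(-3)^m + 14·(-3)^m = 2·4^{m+1} + 6·(-3)^m = 2·4^{m+1} − 2·(-3)^{m+1}.
So the formula holds for m+1, and by induction h_n = 2·4^n − 2·(-3)^n for all n ≥ 1.

h_n = 2·4^n − 2·(-3)^n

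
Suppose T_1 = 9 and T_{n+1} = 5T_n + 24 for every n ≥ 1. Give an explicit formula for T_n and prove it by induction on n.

Claim: T_n = 3·5^n − 6.

Base case: T_1 = 9, and 3·5^1 − 6 = 15 − 6 = 9.
Assume T_k = 3·5^k − 6 for some k ≥ 1.
Then T_{k+1} = 5T_k + 24 = 5·(3·5^k − 6) + 24 = 15·5^k − 30 + 24 = 3·5^{k+1} − 6.
By induction, T_n = 3·5^n − 6 for all n ≥ 1.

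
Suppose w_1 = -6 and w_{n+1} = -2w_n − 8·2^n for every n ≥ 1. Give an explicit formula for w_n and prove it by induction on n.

Claim: w_n = (-2)^n − 2·2^n.

Base case: w_1 = -6, and (-2)^1 − 2·2^1 = -2 − 4 = -6.
Assume w_j = (-2)^j − 2·2^j for some j ≥ 1.
Then w_{j+1} = -2w_j − 8·2^j = -2·((-2)^j − 2·2^j) − 8·2^j = (-2)^{j+1} + 4·2^j − 8·2^j = (-2)^{j+1} − 4·2^j = (-2)^{j+1} − 2·2^{j+1}.
By induction, w_n = (-2)^n − 2·2^n for all n ≥ 1.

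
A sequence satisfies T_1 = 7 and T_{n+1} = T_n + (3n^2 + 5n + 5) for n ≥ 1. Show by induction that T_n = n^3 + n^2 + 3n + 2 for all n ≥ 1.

Base case: T_1 = 7, and 1^3 + 1^2 + 3·1 + 2 = 7.
Assume T_j = j^3 + j^2 + 3j + 2.
Then T_{j+1} = T_j + (3j^2 + 5j + 5) = (j^3 + j^2 + 3j + 2) + (3j^2 + 5j + 5) = j^3 + 4j^2 + 8j + 7,
and (j+1)^3 + (j+1)^2 + 3·(j+1) + 2 = j^3 + 4j^2 + 8j + 7.
Hence T_n = n^3 + n^2 + 3n + 2 for every n ≥ 1, by induction.

T_n = n^3 + n^2 + 3n + 2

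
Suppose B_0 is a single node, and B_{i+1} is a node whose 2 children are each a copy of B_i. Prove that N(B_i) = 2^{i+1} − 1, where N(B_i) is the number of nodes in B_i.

Base case: N(B_0) = 1, and 2^{0+1} − 1 = 1.
Assume N(B_j) = 2^{j+1} − 1.
Then N(B_{j+1}) = 1 + 2N(B_j) = 1 + 2(2^{j+1} − 1) = 2^{j+2} − 2 + 1 = 2^{j+2} − 1.
By induction, N(B_i) = 2^{i+1} − 1 for all i ≥ 0.

N(B_i) = 2^{i+1} − 1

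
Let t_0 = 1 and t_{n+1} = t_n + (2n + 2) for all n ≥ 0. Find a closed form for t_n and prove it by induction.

Claim: t_n = n^2 + n + 1.

Base case: t_0 = 1, and 0^2 + 0 + 1 = 1.
Assume t_k = k^2 + k + 1.
Then t_{k+1} = t_k + (2k + 2) = (k^2 + k + 1) + (2k + 2) = k^2 + 3k + 3,
and (k+1)^2 + (k+1) + 1 = k^2 + 3k + 3.
This completes the inductive step, so t_n = n^2 + n + 1 for all n ≥ 0.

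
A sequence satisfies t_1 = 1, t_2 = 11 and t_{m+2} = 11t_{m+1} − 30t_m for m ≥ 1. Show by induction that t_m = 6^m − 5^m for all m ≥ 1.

Base cases: t_1 = 1 and 6^1 − 5^1 = 1; t_2 = 11 and 6^2 − 5^2 = 11.
Assume t_j = 6^j − 5^j for all 1 ≤ j ≤ k, where k ≥ 2.
Then t_{k+1} = 11t_k − 30t_{k−1} = 11·(6^k − 5^k) − 30·(6^{k−1} − 5^{k−1}) = (11·6 − 30)6^{k−1} − (11·5 − 30)5^{k−1} = 36·6^{k−1} − 25·5^{k−1} = 6^{k+1} − 5^{k+1}.
This completes the inductive step, so t_m = 6^m − 5^m for all m ≥ 1.

t_m = 6^m − 5^m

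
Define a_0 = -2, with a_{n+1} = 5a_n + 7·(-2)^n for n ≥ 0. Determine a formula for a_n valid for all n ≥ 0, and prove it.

Claim: a_n = -5^n − (-2)^n.

Base case: a_0 = -2, and -5^0 − (-2)^0 = -1 − 1 = -2.
Assume a_k = -5^k − (-2)^k for some k ≥ 0.
Then a_{k+1} = 5a_k + 7·(-2)^k = 5·(-5^k − (-2)^k) + 7·(-2)^k = -5^{k+1} − 5·(-2)^k + 7·(-2)^k = -5^{k+1} + 2·(-2)^k = -5^{k+1} − (-2)^{k+1}.
Hence a_n = -5^n − (-2)^n for every n ≥ 0, by induction.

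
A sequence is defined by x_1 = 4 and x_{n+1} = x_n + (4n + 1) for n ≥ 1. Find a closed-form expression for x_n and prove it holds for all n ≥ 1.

Claim: x_n = 2n^2 − n + 3.

Base case: x_1 = 4, and 2·1^2 − 1 + 3 = 4.
Assume x_j = 2j^2 − j + 3.
Then x_{j+1} = x_j + (4j + 1) = (2j^2 − j + 3) + (4j + 1) = 2j^2 + 3j + 4,
and 2·(j+1)^2 − (j+1) + 3 = 2j^2 + 3j + 4.
This completes the inductive step, so x_n = 2n^2 − n + 3 for all n ≥ 1.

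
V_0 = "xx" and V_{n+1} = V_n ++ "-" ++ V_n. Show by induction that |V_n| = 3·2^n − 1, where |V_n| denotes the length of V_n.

Base case: |V_0| = 2, and 3·2^0 − 1 = 2.
Assume |V_k| = 3·2^k − 1.
Then |V_{k+1}| = |V_k| + 1 + |V_k| = 2|V_k| + 1 = 2(3·2^k − 1) + 1 = 3·2^{k+1} − 2 + 1 = 3·2^{k+1} − 1.
This completes the inductive step, so |V_n| = 3·2^n − 1 for all n ≥ 0.

|V_n| = 3·2^n − 1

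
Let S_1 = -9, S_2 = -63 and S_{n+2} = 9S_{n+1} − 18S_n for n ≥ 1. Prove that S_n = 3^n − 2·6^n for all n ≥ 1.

Base cases: S_1 = -9 and 3^1 − 2·6^1 = -9; S_2 = -63 and 3^2 − 2·6^2 = -63.
Assume S_j = 3^j − 2·6^j for all 1 ≤ j ≤ r, where r ≥ 2.
Then S_{r+1} = 9S_r − 18S_{r−1} = 9·(3^r − 2·6^r) − 18·(3^{r−1} − 2·6^{r−1}) = (9·3 − 18)3^{r−1} − 2·(9·6 − 18)6^{r−1} = 9·3^{r−1} − 72·6^{r−1} = 3^{r+1} − 2·6^{r+1}.
So the formula holds for r+1, and by strong induction S_n = 3^n − 2·6^n for all n ≥ 1.

S_n = 3^n − 2·6^n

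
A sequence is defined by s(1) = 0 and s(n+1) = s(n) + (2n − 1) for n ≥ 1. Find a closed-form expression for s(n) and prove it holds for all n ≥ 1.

Claim: s(n) = n^2 − 2n + 1.

Base case: s(1) = 0, and 1^2 − 2·1 + 1 = 0.
Assume s(j) = j^2 − 2j + 1.
Then s(j+1) = s(j) + (2j − 1) = (j^2 − 2j + 1) + (2j − 1) = j^2,
and (j+1)^2 − 2·(j+1) + 1 = j^2.
By induction, s(n) = n^2 − 2n + 1 for all n ≥ 1.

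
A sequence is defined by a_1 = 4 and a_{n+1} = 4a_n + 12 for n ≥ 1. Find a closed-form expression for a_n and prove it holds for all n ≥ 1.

Claim: a_n = 2·4^n − 4.

Base case: a_1 = 4, and 2·4^1 − 4 = 8 − 4 = 4.
Assume a_r = 2·4^r − 4 for some r ≥ 1.
Then a_{r+1} = 4a_r + 12 = 4·(2·4^r − 4) + 12 = 8·4^r − 16 + 12 = 2·4^{r+1} − 4.
Hence a_n = 2·4^n − 4 for every n ≥ 1, by induction.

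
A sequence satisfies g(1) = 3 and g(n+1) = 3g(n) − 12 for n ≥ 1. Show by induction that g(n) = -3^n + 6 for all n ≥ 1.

Base case: g(1) = 3, and -3^1 + 6 = -3 + 6 = 3.
Assume g(j) = -3^j + 6 for some j ≥ 1.
Then g(j+1) = 3g(j) − 12 = 3·(-3^j + 6) − 12 = -3^{j+1} + 18 − 12 = -3^{j+1} + 6.
Hence g(n) = -3^n + 6 for every n ≥ 1, by induction.

g(n) = -3^n + 6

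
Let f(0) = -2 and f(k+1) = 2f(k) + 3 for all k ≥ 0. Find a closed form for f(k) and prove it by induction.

Claim: f(k) = 2^k − 3.

Base case: f(0) = -2, and 2^0 − 3 = 1 − 3 = -2.
Assume f(r) = 2^r − 3 for some r ≥ 0.
Then f(r+1) = 2f(r) + 3 = 2·(2^r − 3) + 3 = 2^{r+1} − 6 + 3 = 2^{r+1} − 3.
So the formula holds for r+1, and by induction f(k) = 2^k − 3 for all k ≥ 0.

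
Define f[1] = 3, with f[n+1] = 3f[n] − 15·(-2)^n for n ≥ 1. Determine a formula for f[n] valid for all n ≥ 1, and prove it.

Claim: f[n] = 3·3^n + 3·(-2)^n.

Base case: f[1] = 3, and 3·3^1 + 3·(-2)^1 = 9 − 6 = 3.
Assume f[r] = 3·3^r + 3·(-2)^r for some r ≥ 1.
Then f[r+1] = 3f[r] − 15·(-2)^r = 3·(3·3^r + 3·(-2)^r) − 15·(-2)^r = 3·3^{r+1} + 9·(-2)^r − 15·(-2)^r = 3·3^{r+1} − 6·(-2)^r = 3·3^{r+1} + 3·(-2)^{r+1}.
So the formula holds for r+1, and by induction f[n] = 3·3^n + 3·(-2)^n for all n ≥ 1.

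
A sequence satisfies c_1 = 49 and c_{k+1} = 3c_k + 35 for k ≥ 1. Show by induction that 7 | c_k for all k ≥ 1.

Base case: c_1 = 49 = 7·7, so 7 | c_1.
Assume 7 | c_r, so c_r = 7t for some integer t.
Then c_{r+1} = 3c_r + 35 = 3·(7t) + 35 = 7(3t + 5), so 7 | c_{r+1}.
Hence 7 | c_k for every k ≥ 1, by induction.

7 | c_k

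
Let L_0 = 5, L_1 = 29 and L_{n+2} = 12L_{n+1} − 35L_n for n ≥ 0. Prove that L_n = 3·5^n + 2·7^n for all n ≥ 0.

Base cases: L_0 = 5 and 3·5^0 + 2·7^0 = 5; L_1 = 29 and 3·5^1 + 2·7^1 = 29.
Assume L_j = 3·5^j + 2·7^j for all 0 ≤ j ≤ r, where r ≥ 1.
Then L_{r+1} = 12L_r − 35L_{r−1} = 12·(3·5^r + 2·7^r) − 35·(3·5^{r−1} + 2·7^{r−1}) = 3·(12·5 − 35)5^{r−1} + 2·(12·7 − 35)7^{r−1} = 75·5^{r−1} + 98·7^{r−1} = 3·5^{r+1} + 2·7^{r+1}.
This completes the inductive step, so L_n = 3·5^n + 2·7^n for all n ≥ 0.

L_n = 3·5^n + 2·7^n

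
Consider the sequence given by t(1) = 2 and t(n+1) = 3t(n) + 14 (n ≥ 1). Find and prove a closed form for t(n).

Claim: t(n) = 3^{n+1} − 7.

Base case: t(1) = 2, and 3^{1+1} − 7 = 9 − 7 = 2.
Assume t(r) = 3^{r+1} − 7 for some r ≥ 1.
Then t(r+1) = 3t(r) + 14 = 3·(3^{r+1} − 7) + 14 = 3^{r+2} − 21 + 14 = 3^{r+2} − 7.
This completes the inductive step, so t(n) = 3^{n+1} − 7 for all n ≥ 1.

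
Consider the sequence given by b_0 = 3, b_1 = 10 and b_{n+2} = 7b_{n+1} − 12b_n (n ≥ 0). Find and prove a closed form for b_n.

Claim: b_n = 2·3^n + 4^n.

Base cases: b_0 = 3 and 2·3^0 + 4^0 = 3; b_1 = 10 and 2·3^1 + 4^1 = 10.
Assume b_j = 2·3^j + 4^j for all 0 ≤ j ≤ m, where m ≥ 1.
Then b_{m+1} = 7b_m − 12b_{m−1} = 7·(2·3^m + 4^m) − 12·(2·3^{m−1} + 4^{m−1}) = 2·(7·3 − 12)3^{m−1} + (7·4 − 12)4^{m−1} = 18·3^{m−1} + 16·4^{m−1} = 2·3^{m+1} + 4^{m+1}.
So the formula holds for m+1, and by strong induction b_n = 2·3^n + 4^n for all n ≥ 0.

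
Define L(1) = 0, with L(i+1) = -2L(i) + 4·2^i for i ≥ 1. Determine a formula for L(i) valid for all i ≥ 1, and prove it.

Claim: L(i) = (-2)^i + 2^i.

Base case: L(1) = 0, and (-2)^1 + 2^1 = -2 + 2 = 0.
Assume L(j) = (-2)^j + 2^j for some j ≥ 1.
Then L(j+1) = -2L(j) + 4·2^j = -2·((-2)^j + 2^j) + 4·2^j = (-2)^{j+1} − 2·2^j + 4·2^j = (-2)^{j+1} + 2·2^j = (-2)^{j+1} + 2^{j+1}.
So the formula holds for j+1, and by induction L(i) = (-2)^i + 2^i for all i ≥ 1.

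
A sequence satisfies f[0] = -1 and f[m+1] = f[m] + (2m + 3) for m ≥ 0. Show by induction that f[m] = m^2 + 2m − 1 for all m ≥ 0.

Base case: f[0] = -1, and 0^2 + 2·0 − 1 = -1.
Assume f[r] = r^2 + 2r − 1.
Then f[r+1] = f[r] + (2r + 3) = (r^2 + 2r − 1) + (2r + 3) = r^2 + 4r + 2,
and (r+1)^2 + 2·(r+1) − 1 = r^2 + 4r + 2.
By induction, f[m] = m^2 + 2m − 1 for all m ≥ 0.

f[m] = m^2 + 2m − 1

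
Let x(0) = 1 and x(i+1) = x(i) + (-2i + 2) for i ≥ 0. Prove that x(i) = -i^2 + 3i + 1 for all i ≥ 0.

Base case: x(0) = 1, and -0^2 + 3·0 + 1 = 1.
Assume x(j) = -j^2 + 3j + 1.
Then x(j+1) = x(j) + (-2j + 2) = (-j^2 + 3j + 1) + (-2j + 2) = -j^2 + j + 3,
and -(j+1)^2 + 3·(j+1) + 1 = -j^2 + j + 3.
By induction, x(i) = -i^2 + 3i + 1 for all i ≥ 0.

x(i) = -i^2 + 3i + 1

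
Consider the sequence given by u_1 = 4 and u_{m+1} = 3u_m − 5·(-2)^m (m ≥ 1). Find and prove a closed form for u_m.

Claim: u_m = 2·3^m + (-2)^m.

Base case: u_1 = 4, and 2·3^1 + (-2)^1 = 6 − 2 = 4.
Assume u_k = 2·3^k + (-2)^k for some k ≥ 1.
Then u_{k+1} = 3u_k − 5·(-2)^k = 3·(2·3^k + (-2)^k) − 5·(-2)^k = 2·3^{k+1} + 3·(-2)^k − 5·(-2)^k = 2·3^{k+1} − 2·(-2)^k = 2·3^{k+1} + (-2)^{k+1}.
So the formula holds for k+1, and by induction u_m = 2·3^m + (-2)^m for all m ≥ 1.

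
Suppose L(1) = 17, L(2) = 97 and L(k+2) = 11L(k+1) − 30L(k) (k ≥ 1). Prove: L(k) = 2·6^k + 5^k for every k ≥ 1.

Base cases: L(1) = 17 and 2·6^1 + 5^1 = 17; L(2) = 97 and 2·6^2 + 5^2 = 97.
Assume L(i) = 2·6^i + 5^i for all 1 ≤ i ≤ j, where j ≥ 2.
Then L(j+1) = 11L(j) − 30L(j−1) = 11·(2·6^j + 5^j) − 30·(2·6^{j−1} + 5^{j−1}) = 2·(11·6 − 30)6^{j−1} + (11·5 − 30)5^{j−1} = 72·6^{j−1} + 25·5^{j−1} = 2·6^{j+1} + 5^{j+1}.
By strong induction, L(k) = 2·6^k + 5^k for all k ≥ 1.

L(k) = 2·6^k + 5^k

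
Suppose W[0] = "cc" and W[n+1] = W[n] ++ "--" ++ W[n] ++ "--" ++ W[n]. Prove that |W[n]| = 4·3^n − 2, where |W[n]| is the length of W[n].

Base case: |W[0]| = 2, and 4·3^0 − 2 = 2.
Assume |W[k]| = 4·3^k − 2.
Then |W[k+1]| = 3|W[k]| + 4 = 3(4·3^k − 2) + 4 = 4·3^{k+1} − 6 + 4 = 4·3^{k+1} − 2.
So the formula holds for k+1, and by induction |W[n]| = 4·3^n − 2 for all n ≥ 0.

|W[n]| = 4·3^n − 2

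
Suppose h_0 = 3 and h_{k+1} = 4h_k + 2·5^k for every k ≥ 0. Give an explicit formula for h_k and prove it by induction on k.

Claim: h_k = 4^k + 2·5^k.

Base case: h_0 = 3, and 4^0 + 2·5^0 = 1 + 2 = 3.
Assume h_j = 4^j + 2·5^j for some j ≥ 0.
Then h_{j+1} = 4h_j + 2·5^j = 4·(4^j + 2·5^j) + 2·5^j = 4^{j+1} + 8·5^j + 2·5^j = 4^{j+1} + 10·5^j = 4^{j+1} + 2·5^{j+1}.
By induction, h_k = 4^k + 2·5^k for all k ≥ 0.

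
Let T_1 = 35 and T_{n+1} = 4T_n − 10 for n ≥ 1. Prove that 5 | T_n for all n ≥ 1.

Base case: T_1 = 35 = 5·7, so 5 | T_1.
Assume 5 | T_m, so T_m = 5t for some integer t.
Then T_{m+1} = 4T_m − 10 = 4·(5t) − 10 = 5(4t − 2), so 5 | T_{m+1}.
This completes the inductive step, so 5 | T_n for all n ≥ 1.

5 | T_n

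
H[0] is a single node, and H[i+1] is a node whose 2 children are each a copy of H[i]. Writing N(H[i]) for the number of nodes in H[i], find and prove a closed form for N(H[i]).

Claim: N(H[i]) = 2^{i+1} − 1.

Base case: N(H[0]) = 1, and 2^{0+1} − 1 = 1.
Assume N(H[j]) = 2^{j+1} − 1.
Then N(H[j+1]) = 1 + 2N(H[j]) = 1 + 2(2^{j+1} − 1) = 2^{j+2} − 2 + 1 = 2^{j+2} − 1.
This completes the inductive step, so N(H[i]) = 2^{i+1} − 1 for all i ≥ 0.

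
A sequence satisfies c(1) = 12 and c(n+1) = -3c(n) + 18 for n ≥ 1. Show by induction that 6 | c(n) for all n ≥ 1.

Base case: c(1) = 12 = 6·2, so 6 | c(1).
Assume 6 | c(k), so c(k) = 6t for some integer t.
Then c(k+1) = -3c(k) + 18 = -3·(6t) + 18 = 6(-3t + 3), so 6 | c(k+1).
By induction, 6 | c(n) for all n ≥ 1.

6 | c(n)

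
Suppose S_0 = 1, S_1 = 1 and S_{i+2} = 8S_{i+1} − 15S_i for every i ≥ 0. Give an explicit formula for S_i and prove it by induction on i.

Claim: S_i = -5^i + 2·3^i.

Base cases: S_0 = 1 and -5^0 + 2·3^0 = 1; S_1 = 1 and -5^1 + 2·3^1 = 1.
Assume S_j = -5^j + 2·3^j for all 0 ≤ j ≤ m, where m ≥ 1.
Then S_{m+1} = 8S_m − 15S_{m−1} = 8·(-5^m + 2·3^m) − 15·(-5^{m−1} + 2·3^{m−1}) = -(8·5 − 15)5^{m−1} + 2·(8·3 − 15)3^{m−1} = -25·5^{m−1} + 18·3^{m−1} = -5^{m+1} + 2·3^{m+1}.
Hence S_i = -5^i + 2·3^i for every i ≥ 0, by strong induction.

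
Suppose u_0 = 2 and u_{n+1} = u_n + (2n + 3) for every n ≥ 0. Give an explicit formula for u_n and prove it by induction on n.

Claim: u_n = n^2 + 2n + 2.

Base case: u_0 = 2, and 0^2 + 2·0 + 2 = 2.
Assume u_r = r^2 + 2r + 2.
Then u_{r+1} = u_r + (2r + 3) = (r^2 + 2r + 2) + (2r + 3) = r^2 + 4r + 5,
and (r+1)^2 + 2·(r+1) + 2 = r^2 + 4r + 5.
Hence u_n = n^2 + 2n + 2 for every n ≥ 0, by induction.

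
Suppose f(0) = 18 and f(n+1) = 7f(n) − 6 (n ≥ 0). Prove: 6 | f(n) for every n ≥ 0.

Base case: f(0) = 18 = 6·3, so 6 | f(0).
Assume 6 | f(k), so f(k) = 6t for some integer t.
Then f(k+1) = 7f(k) − 6 = 7·(6t) − 6 = 6(7t − 1), so 6 | f(k+1).
So the property holds for k+1, and by induction 6 | f(n) for all n ≥ 0.

6 | f(n)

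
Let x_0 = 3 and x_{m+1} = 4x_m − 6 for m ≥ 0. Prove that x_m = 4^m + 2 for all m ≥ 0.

Base case: x_0 = 3, and 4^0 + 2 = 1 + 2 = 3.
Assume x_r = 4^r + 2 for some r ≥ 0.
Then x_{r+1} = 4x_r − 6 = 4·(4^r + 2) − 6 = 4^{r+1} + 8 − 6 = 4^{r+1} + 2.
By induction, x_m = 4^m + 2 for all m ≥ 0.

x_m = 4^m + 2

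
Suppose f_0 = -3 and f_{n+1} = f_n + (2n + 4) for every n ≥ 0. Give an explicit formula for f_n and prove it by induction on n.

Claim: f_n = n^2 + 3n − 3.

Base case: f_0 = -3, and 0^2 + 3·0 − 3 = -3.
Assume f_j = j^2 + 3j − 3.
Then f_{j+1} = f_j + (2j + 4) = (j^2 + 3j − 3) + (2j + 4) = j^2 + 5j + 1,
and (j+1)^2 + 3·(j+1) − 3 = j^2 + 5j + 1.
Hence f_n = n^2 + 3n − 3 for every n ≥ 0, by induction.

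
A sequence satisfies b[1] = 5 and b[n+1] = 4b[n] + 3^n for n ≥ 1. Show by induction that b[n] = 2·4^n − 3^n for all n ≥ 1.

Base case: b[1] = 5, and 2·4^1 − 3^1 = 8 − 3 = 5.
Assume b[r] = 2·4^r − 3^r for some r ≥ 1.
Then b[r+1] = 4b[r] + 3^r = 4·(2·4^r − 3^r) + 3^r = 2·4^{r+1} − 4·3^r + 3^r = 2·4^{r+1} − 3·3^r = 2·4^{r+1} − 3^{r+1}.
By induction, b[n] = 2·4^n − 3^n for all n ≥ 1.

b[n] = 2·4^n − 3^n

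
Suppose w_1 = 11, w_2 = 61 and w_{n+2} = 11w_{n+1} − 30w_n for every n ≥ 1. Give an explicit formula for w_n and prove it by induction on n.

Claim: w_n = 5^n + 6^n.

Base cases: w_1 = 11 and 5^1 + 6^1 = 11; w_2 = 61 and 5^2 + 6^2 = 61.
Assume w_j = 5^j + 6^j for all 1 ≤ j ≤ k, where k ≥ 2.
Then w_{k+1} = 11w_k − 30w_{k−1} = 11·(5^k + 6^k) − 30·(5^{k−1} + 6^{k−1}) = (11·5 − 30)5^{k−1} + (11·6 − 30)6^{k−1} = 25·5^{k−1} + 36·6^{k−1} = 5^{k+1} + 6^{k+1}.
By strong induction, w_n = 5^n + 6^n for all n ≥ 1.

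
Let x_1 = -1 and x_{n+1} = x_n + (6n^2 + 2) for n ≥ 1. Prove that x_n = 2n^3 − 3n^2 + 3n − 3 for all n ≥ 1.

Base case: x_1 = -1, and 2·1^3 − 3·1^2 + 3·1 − 3 = -1.
Assume x_j = 2j^3 − 3j^2 + 3j − 3.
Then x_{j+1} = x_j + (6j^2 + 2) = (2j^3 − 3j^2 + 3j − 3) + (6j^2 + 2) = 2j^3 + 3j^2 + 3j − 1,
and 2·(j+1)^3 − 3·(j+1)^2 + 3·(j+1) − 3 = 2j^3 + 3j^2 + 3j − 1.
This completes the inductive step, so x_n = 2n^3 − 3n^2 + 3n − 3 for all n ≥ 1.

x_n = 2n^3 − 3n^2 + 3n − 3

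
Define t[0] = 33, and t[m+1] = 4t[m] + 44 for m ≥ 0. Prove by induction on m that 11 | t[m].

Base case: t[0] = 33 = 11·3, so 11 | t[0].
Assume 11 | t[j], so t[j] = 11s for some integer s.
Then t[j+1] = 4t[j] + 44 = 4·(11s) + 44 = 11(4s + 4), so 11 | t[j+1].
By induction, 11 | t[m] for all m ≥ 0.

11 | t[m]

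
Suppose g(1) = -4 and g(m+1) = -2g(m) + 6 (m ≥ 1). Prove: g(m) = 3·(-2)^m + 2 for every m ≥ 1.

Base case: g(1) = -4, and 3·(-2)^1 + 2 = -6 + 2 = -4.
Assume g(k) = 3·(-2)^k + 2 for some k ≥ 1.
Then g(k+1) = -2g(k) + 6 = -2·(3·(-2)^k + 2) + 6 = -6·(-2)^k − 4 + 6 = 3·(-2)^{k+1} + 2.
This completes the inductive step, so g(m) = 3·(-2)^m + 2 for all m ≥ 1.

g(m) = 3·(-2)^m + 2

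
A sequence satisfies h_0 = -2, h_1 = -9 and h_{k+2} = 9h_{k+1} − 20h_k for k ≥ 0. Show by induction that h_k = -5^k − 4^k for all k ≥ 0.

Base cases: h_0 = -2 and -5^0 − 4^0 = -2; h_1 = -9 and -5^1 − 4^1 = -9.
Assume h_i = -5^i − 4^i for all 0 ≤ i ≤ j, where j ≥ 1.
Then h_{j+1} = 9h_j − 20h_{j−1} = 9·(-5^j − 4^j) − 20·(-5^{j−1} − 4^{j−1}) = -(9·5 − 20)5^{j−1} − (9·4 − 20)4^{j−1} = -25·5^{j−1} − 16·4^{j−1} = -5^{j+1} − 4^{j+1}.
This completes the inductive step, so h_k = -5^k − 4^k for all k ≥ 0.

h_k = -5^k − 4^k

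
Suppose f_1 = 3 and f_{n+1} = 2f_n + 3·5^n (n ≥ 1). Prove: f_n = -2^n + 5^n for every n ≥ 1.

Base case: f_1 = 3, and -2^1 + 5^1 = -2 + 5 = 3.
Assume f_m = -2^m + 5^m for some m ≥ 1.
Then f_{m+1} = 2f_m + 3·5^m = 2·(-2^m + 5^m) + 3·5^m = -2^{m+1} + 2·5^m + 3·5^m = -2^{m+1} + 5·5^m = -2^{m+1} + 5^{m+1}.
Hence f_n = -2^n + 5^n for every n ≥ 1, by induction.

f_n = -2^n + 5^n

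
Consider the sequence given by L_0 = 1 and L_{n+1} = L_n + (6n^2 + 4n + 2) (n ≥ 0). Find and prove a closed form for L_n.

Claim: L_n = 2n^3 − n^2 + n + 1.

Base case: L_0 = 1, and 2·0^3 − 0^2 + 0 + 1 = 1.
Assume L_r = 2r^3 − r^2 + r + 1.
Then L_{r+1} = L_r + (6r^2 + 4r + 2) = (2r^3 − r^2 + r + 1) + (6r^2 + 4r + 2) = 2r^3 + 5r^2 + 5r + 3,
and 2·(r+1)^3 − (r+1)^2 + (r+1) + 1 = 2r^3 + 5r^2 + 5r + 3.
Hence L_n = 2n^3 − n^2 + n + 1 for every n ≥ 0, by induction.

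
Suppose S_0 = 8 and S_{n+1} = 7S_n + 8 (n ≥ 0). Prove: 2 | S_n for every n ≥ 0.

Base case: S_0 = 8 = 2·4, so 2 | S_0.
Assume 2 | S_k, so S_k = 2t for some integer t.
Then S_{k+1} = 7S_k + 8 = 7·(2t) + 8 = 2(7t + 4), so 2 | S_{k+1}.
Hence 2 | S_n for every n ≥ 0, by induction.

2 | S_n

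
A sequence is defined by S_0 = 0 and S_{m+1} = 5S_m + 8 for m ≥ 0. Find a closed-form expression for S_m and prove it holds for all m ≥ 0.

Claim: S_m = 2·5^m − 2.

Base case: S_0 = 0, and 2·5^0 − 2 = 2 − 2 = 0.
Assume S_k = 2·5^k − 2 for some k ≥ 0.
Then S_{k+1} = 5S_k + 8 = 5·(2·5^k − 2) + 8 = 10·5^k − 10 + 8 = 2·5^{k+1} − 2.
So the formula holds for k+1, and by induction S_m = 2·5^m − 2 for all m ≥ 0.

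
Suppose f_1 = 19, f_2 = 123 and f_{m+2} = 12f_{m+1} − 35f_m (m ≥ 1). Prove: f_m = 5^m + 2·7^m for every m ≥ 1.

Base cases: f_1 = 19 and 5^1 + 2·7^1 = 19; f_2 = 123 and 5^2 + 2·7^2 = 123.
Assume f_j = 5^j + 2·7^j for all 1 ≤ j ≤ r, where r ≥ 2.
Then f_{r+1} = 12f_r − 35f_{r−1} = 12·(5^r + 2·7^r) − 35·(5^{r−1} + 2·7^{r−1}) = (12·5 − 35)5^{r−1} + 2·(12·7 − 35)7^{r−1} = 25·5^{r−1} + 98·7^{r−1} = 5^{r+1} + 2·7^{r+1}.
By strong induction, f_m = 5^m + 2·7^m for all m ≥ 1.

f_m = 5^m + 2·7^m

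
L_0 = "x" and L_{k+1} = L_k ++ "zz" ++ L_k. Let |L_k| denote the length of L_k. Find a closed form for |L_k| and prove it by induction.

Claim: |L_k| = 3·2^k − 2.

Base case: |L_0| = 1, and 3·2^0 − 2 = 1.
Assume |L_m| = 3·2^m − 2.
Then |L_{m+1}| = |L_m| + 2 + |L_m| = 2|L_m| + 2 = 2(3·2^m − 2) + 2 = 3·2^{m+1} − 4 + 2 = 3·2^{m+1} − 2.
So the formula holds for m+1, and by induction |L_k| = 3·2^k − 2 for all k ≥ 0.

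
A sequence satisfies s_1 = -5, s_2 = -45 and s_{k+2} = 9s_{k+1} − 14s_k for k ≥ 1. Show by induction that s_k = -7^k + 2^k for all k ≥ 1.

Base cases: s_1 = -5 and -7^1 + 2^1 = -5; s_2 = -45 and -7^2 + 2^2 = -45.
Assume s_i = -7^i + 2^i for all 1 ≤ i ≤ j, where j ≥ 2.
Then s_{j+1} = 9s_j − 14s_{j−1} = 9·(-7^j + 2^j) − 14·(-7^{j−1} + 2^{j−1}) = -(9·7 − 14)7^{j−1} + (9·2 − 14)2^{j−1} = -49·7^{j−1} + 4·2^{j−1} = -7^{j+1} + 2^{j+1}.
This completes the inductive step, so s_k = -7^k + 2^k for all k ≥ 1.

s_k = -7^k + 2^k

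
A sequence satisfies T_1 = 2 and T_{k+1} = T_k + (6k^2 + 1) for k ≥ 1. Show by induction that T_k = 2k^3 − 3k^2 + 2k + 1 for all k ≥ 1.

Base case: T_1 = 2, and 2·1^3 − 3·1^2 + 2·1 + 1 = 2.
Assume T_r = 2r^3 − 3r^2 + 2r + 1.
Then T_{r+1} = T_r + (6r^2 + 1) = (2r^3 − 3r^2 + 2r + 1) + (6r^2 + 1) = 2r^3 + 3r^2 + 2r + 2,
and 2·(r+1)^3 − 3·(r+1)^2 + 2·(r+1) + 1 = 2r^3 + 3r^2 + 2r + 2.
This completes the inductive step, so T_k = 2k^3 − 3k^2 + 2k + 1 for all k ≥ 1.

T_k = 2k^3 − 3k^2 + 2k + 1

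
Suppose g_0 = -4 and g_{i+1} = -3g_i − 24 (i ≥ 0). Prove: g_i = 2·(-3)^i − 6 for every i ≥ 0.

Base case: g_0 = -4, and 2·(-3)^0 − 6 = 2 − 6 = -4.
Assume g_m = 2·(-3)^m − 6 for some m ≥ 0.
Then g_{m+1} = -3g_m − 24 = -3·(2·(-3)^m − 6) − 24 = -6·(-3)^m + 18 − 24 = 2·(-3)^{m+1} − 6.
Hence g_i = 2·(-3)^i − 6 for every i ≥ 0, by induction.

g_i = 2·(-3)^i − 6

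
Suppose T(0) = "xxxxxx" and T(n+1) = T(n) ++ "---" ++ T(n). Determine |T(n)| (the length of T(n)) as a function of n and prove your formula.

Claim: |T(n)| = 9·2^n − 3.

Base case: |T(0)| = 6, and 9·2^0 − 3 = 6.
Assume |T(j)| = 9·2^j − 3.
Then |T(j+1)| = |T(j)| + 3 + |T(j)| = 2|T(j)| + 3 = 2(9·2^j − 3) + 3 = 9·2^{j+1} − 6 + 3 = 9·2^{j+1} − 3.
So the formula holds for j+1, and by induction |T(n)| = 9·2^n − 3 for all n ≥ 0.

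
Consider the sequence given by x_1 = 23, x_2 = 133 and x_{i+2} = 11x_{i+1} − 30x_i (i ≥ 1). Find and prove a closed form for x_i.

Claim: x_i = 3·6^i + 5^i.

Base cases: x_1 = 23 and 3·6^1 + 5^1 = 23; x_2 = 133 and 3·6^2 + 5^2 = 133.
Assume x_j = 3·6^j + 5^j for all 1 ≤ j ≤ r, where r ≥ 2.
Then x_{r+1} = 11x_r − 30x_{r−1} = 11·(3·6^r + 5^r) − 30·(3·6^{r−1} + 5^{r−1}) = 3·(11·6 − 30)6^{r−1} + (11·5 − 30)5^{r−1} = 108·6^{r−1} + 25·5^{r−1} = 3·6^{r+1} + 5^{r+1}.
So the formula holds for r+1, and by strong induction x_i = 3·6^i + 5^i for all i ≥ 1.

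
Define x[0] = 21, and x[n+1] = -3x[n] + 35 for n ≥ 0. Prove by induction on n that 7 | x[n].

Base case: x[0] = 21 = 7·3, so 7 | x[0].
Assume 7 | x[m], so x[m] = 7t for some integer t.
Then x[m+1] = -3x[m] + 35 = -3·(7t) + 35 = 7(-3t + 5), so 7 | x[m+1].
This completes the inductive step, so 7 | x[n] for all n ≥ 0.

7 | x[n]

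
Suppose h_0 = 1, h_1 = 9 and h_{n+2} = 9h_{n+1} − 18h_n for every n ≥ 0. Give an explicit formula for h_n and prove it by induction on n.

Claim: h_n = -3^n + 2·6^n.

Base cases: h_0 = 1 and -3^0 + 2·6^0 = 1; h_1 = 9 and -3^1 + 2·6^1 = 9.
Assume h_j = -3^j + 2·6^j for all 0 ≤ j ≤ m, where m ≥ 1.
Then h_{m+1} = 9h_m − 18h_{m−1} = 9·(-3^m + 2·6^m) − 18·(-3^{m−1} + 2·6^{m−1}) = -(9·3 − 18)3^{m−1} + 2·(9·6 − 18)6^{m−1} = -9·3^{m−1} + 72·6^{m−1} = -3^{m+1} + 2·6^{m+1}.
Hence h_n = -3^n + 2·6^n for every n ≥ 0, by strong induction.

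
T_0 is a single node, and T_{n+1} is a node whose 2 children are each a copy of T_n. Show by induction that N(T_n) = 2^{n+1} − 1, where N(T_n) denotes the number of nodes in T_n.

Base case: N(T_0) = 1, and 2^{0+1} − 1 = 1.
Assume N(T_j) = 2^{j+1} − 1.
Then N(T_{j+1}) = 1 + 2N(T_j) = 1 + 2(2^{j+1} − 1) = 2^{j+2} − 2 + 1 = 2^{j+2} − 1.
By induction, N(T_n) = 2^{n+1} − 1 for all n ≥ 0.

N(T_n) = 2^{n+1} − 1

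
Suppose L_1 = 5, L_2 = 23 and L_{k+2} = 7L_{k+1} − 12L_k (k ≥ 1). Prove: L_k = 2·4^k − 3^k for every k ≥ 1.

Base cases: L_1 = 5 and 2·4^1 − 3^1 = 5; L_2 = 23 and 2·4^2 − 3^2 = 23.
Assume L_j = 2·4^j − 3^j for all 1 ≤ j ≤ r, where r ≥ 2.
Then L_{r+1} = 7L_r − 12L_{r−1} = 7·(2·4^r − 3^r) − 12·(2·4^{r−1} − 3^{r−1}) = 2·(7·4 − 12)4^{r−1} − (7·3 − 12)3^{r−1} = 32·4^{r−1} − 9·3^{r−1} = 2·4^{r+1} − 3^{r+1}.
So the formula holds for r+1, and by strong induction L_k = 2·4^k − 3^k for all k ≥ 1.

L_k = 2·4^k − 3^k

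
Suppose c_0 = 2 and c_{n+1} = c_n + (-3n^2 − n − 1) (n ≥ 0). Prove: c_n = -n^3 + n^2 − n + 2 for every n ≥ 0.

Base case: c_0 = 2, and -0^3 + 0^2 − 0 + 2 = 2.
Assume c_k = -k^3 + k^2 − k + 2.
Then c_{k+1} = c_k + (-3k^2 − k − 1) = (-k^3 + k^2 − k + 2) + (-3k^2 − k − 1) = -k^3 − 2k^2 − 2k + 1,
and -(k+1)^3 + (k+1)^2 − (k+1) + 2 = -k^3 − 2k^2 − 2k + 1.
This completes the inductive step, so c_n = -n^3 + n^2 − n + 2 for all n ≥ 0.

c_n = -n^3 + n^2 − n + 2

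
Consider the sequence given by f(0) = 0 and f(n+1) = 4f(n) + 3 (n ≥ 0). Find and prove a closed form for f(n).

Claim: f(n) = 4^n − 1.

Base case: f(0) = 0, and 4^0 − 1 = 1 − 1 = 0.
Assume f(j) = 4^j − 1 for some j ≥ 0.
Then f(j+1) = 4f(j) + 3 = 4·(4^j − 1) + 3 = 4^{j+1} − 4 + 3 = 4^{j+1} − 1.
By induction, f(n) = 4^n − 1 for all n ≥ 0.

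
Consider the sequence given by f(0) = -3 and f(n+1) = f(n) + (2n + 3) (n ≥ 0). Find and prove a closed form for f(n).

Claim: f(n) = n^2 + 2n − 3.

Base case: f(0) = -3, and 0^2 + 2·0 − 3 = -3.
Assume f(r) = r^2 + 2r − 3.
Then f(r+1) = f(r) + (2r + 3) = (r^2 + 2r − 3) + (2r + 3) = r^2 + 4r,
and (r+1)^2 + 2·(r+1) − 3 = r^2 + 4r.
Hence f(n) = n^2 + 2n − 3 for every n ≥ 0, by induction.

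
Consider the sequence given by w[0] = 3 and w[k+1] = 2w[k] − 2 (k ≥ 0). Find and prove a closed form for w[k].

Claim: w[k] = 2^k + 2.

Base case: w[0] = 3, and 2^0 + 2 = 1 + 2 = 3.
Assume w[m] = 2^m + 2 for some m ≥ 0.
Then w[m+1] = 2w[m] − 2 = 2·(2^m + 2) − 2 = 2^{m+1} + 4 − 2 = 2^{m+1} + 2.
Hence w[k] = 2^k + 2 for every k ≥ 0, by induction.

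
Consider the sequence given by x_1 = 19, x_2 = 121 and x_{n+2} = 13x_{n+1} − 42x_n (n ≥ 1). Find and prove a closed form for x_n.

Claim: x_n = 7^n + 2·6^n.

Base cases: x_1 = 19 and 7^1 + 2·6^1 = 19; x_2 = 121 and 7^2 + 2·6^2 = 121.
Assume x_j = 7^j + 2·6^j for all 1 ≤ j ≤ m, where m ≥ 2.
Then x_{m+1} = 13x_m − 42x_{m−1} = 13·(7^m + 2·6^m) − 42·(7^{m−1} + 2·6^{m−1}) = (13·7 − 42)7^{m−1} + 2·(13·6 − 42)6^{m−1} = 49·7^{m−1} + 72·6^{m−1} = 7^{m+1} + 2·6^{m+1}.
This completes the inductive step, so x_n = 7^n + 2·6^n for all n ≥ 1.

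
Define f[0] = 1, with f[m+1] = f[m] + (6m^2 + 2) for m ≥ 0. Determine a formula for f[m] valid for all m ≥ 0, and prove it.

Claim: f[m] = 2m^3 − 3m^2 + 3m + 1.

Base case: f[0] = 1, and 2·0^3 − 3·0^2 + 3·0 + 1 = 1.
Assume f[r] = 2r^3 − 3r^2 + 3r + 1.
Then f[r+1] = f[r] + (6r^2 + 2) = (2r^3 − 3r^2 + 3r + 1) + (6r^2 + 2) = 2r^3 + 3r^2 + 3r + 3,
and 2·(r+1)^3 − 3·(r+1)^2 + 3·(r+1) + 1 = 2r^3 + 3r^2 + 3r + 3.
By induction, f[m] = 2m^3 − 3m^2 + 3m + 1 for all m ≥ 0.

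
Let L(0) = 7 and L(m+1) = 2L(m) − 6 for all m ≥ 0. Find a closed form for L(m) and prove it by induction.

Claim: L(m) = 2^m + 6.

Base case: L(0) = 7, and 2^0 + 6 = 1 + 6 = 7.
Assume L(j) = 2^j + 6 for some j ≥ 0.
Then L(j+1) = 2L(j) − 6 = 2·(2^j + 6) − 6 = 2^{j+1} + 12 − 6 = 2^{j+1} + 6.
By induction, L(m) = 2^m + 6 for all m ≥ 0.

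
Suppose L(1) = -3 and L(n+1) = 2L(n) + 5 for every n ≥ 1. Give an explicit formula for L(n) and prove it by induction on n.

Claim: L(n) = 2^n − 5.

Base case: L(1) = -3, and 2^1 − 5 = 2 − 5 = -3.
Assume L(r) = 2^r − 5 for some r ≥ 1.
Then L(r+1) = 2L(r) + 5 = 2·(2^r − 5) + 5 = 2^{r+1} − 10 + 5 = 2^{r+1} − 5.
Hence L(n) = 2^n − 5 for every n ≥ 1, by induction.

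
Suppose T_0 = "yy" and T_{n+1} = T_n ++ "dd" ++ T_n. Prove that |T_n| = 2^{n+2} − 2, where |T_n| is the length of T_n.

Base case: |T_0| = 2, and 2^{0+2} − 2 = 2.
Assume |T_k| = 2^{k+2} − 2.
Then |T_{k+1}| = |T_k| + 2 + |T_k| = 2|T_k| + 2 = 2(2^{k+2} − 2) + 2 = 2^{k+3} − 4 + 2 = 2^{k+3} − 2.
This completes the inductive step, so |T_n| = 2^{n+2} − 2 for all n ≥ 0.

|T_n| = 2^{n+2} − 2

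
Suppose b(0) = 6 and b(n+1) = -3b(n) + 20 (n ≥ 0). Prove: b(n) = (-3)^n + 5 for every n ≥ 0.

Base case: b(0) = 6, and (-3)^0 + 5 = 1 + 5 = 6.
Assume b(m) = (-3)^m + 5 for some m ≥ 0.
Then b(m+1) = -3b(m) + 20 = -3·((-3)^m + 5) + 20 = -3·(-3)^m − 15 + 20 = (-3)^{m+1} + 5.
This completes the inductive step, so b(n) = (-3)^n + 5 for all n ≥ 0.

b(n) = (-3)^n + 5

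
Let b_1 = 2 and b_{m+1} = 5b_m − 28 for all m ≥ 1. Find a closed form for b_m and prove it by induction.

Claim: b_m = -5^m + 7.

Base case: b_1 = 2, and -5^1 + 7 = -5 + 7 = 2.
Assume b_r = -5^r + 7 for some r ≥ 1.
Then b_{r+1} = 5b_r − 28 = 5·(-5^r + 7) − 28 = -5^{r+1} + 35 − 28 = -5^{r+1} + 7.
By induction, b_m = -5^m + 7 for all m ≥ 1.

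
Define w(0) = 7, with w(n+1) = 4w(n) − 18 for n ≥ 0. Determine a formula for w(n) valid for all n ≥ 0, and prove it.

Claim: w(n) = 4^n + 6.

Base case: w(0) = 7, and 4^0 + 6 = 1 + 6 = 7.
Assume w(k) = 4^k + 6 for some k ≥ 0.
Then w(k+1) = 4w(k) − 18 = 4·(4^k + 6) − 18 = 4^{k+1} + 24 − 18 = 4^{k+1} + 6.
So the formula holds for k+1, and by induction w(n) = 4^n + 6 for all n ≥ 0.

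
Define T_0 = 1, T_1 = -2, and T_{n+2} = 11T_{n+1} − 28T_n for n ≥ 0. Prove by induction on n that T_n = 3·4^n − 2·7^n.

Base cases: T_0 = 1 and 3·4^0 − 2·7^0 = 1; T_1 = -2 and 3·4^1 − 2·7^1 = -2.
Assume T_i = 3·4^i − 2·7^i for all 0 ≤ i ≤ j, where j ≥ 1.
Then T_{j+1} = 11T_j − 28T_{j−1} = 11·(3·4^j − 2·7^j) − 28·(3·4^{j−1} − 2·7^{j−1}) = 3·(11·4 − 28)4^{j−1} − 2·(11·7 − 28)7^{j−1} = 48·4^{j−1} − 98·7^{j−1} = 3·4^{j+1} − 2·7^{j+1}.
So the formula holds for j+1, and by strong induction T_n = 3·4^n − 2·7^n for all n ≥ 0.

T_n = 3·4^n − 2·7^n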